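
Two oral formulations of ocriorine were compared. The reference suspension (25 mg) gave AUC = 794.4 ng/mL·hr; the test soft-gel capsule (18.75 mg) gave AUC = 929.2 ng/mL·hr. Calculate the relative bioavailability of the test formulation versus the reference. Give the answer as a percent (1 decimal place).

F_rel = 156.0%

F_rel = (AUC_test/D_test) / (AUC_ref/D_ref)
      = (929.2/18.75) / (794.4/25)
      = 49.5573 / 31.776 = 1.5596 = 155.96%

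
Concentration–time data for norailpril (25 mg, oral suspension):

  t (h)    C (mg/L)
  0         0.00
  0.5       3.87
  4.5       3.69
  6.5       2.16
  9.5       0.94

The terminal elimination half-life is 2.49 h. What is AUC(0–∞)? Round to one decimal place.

AUC = 30.0 mg/L·h

Trapezoidal AUC_0→9.5:
  [0→0.5]: (0.00+3.87)/2 × 0.5 = 0.9675
  [0.5→4.5]: (3.87+3.69)/2 × 4 = 15.12
  [4.5→6.5]: (3.69+2.16)/2 × 2 = 5.85
  [6.5→9.5]: (2.16+0.94)/2 × 3 = 4.65
  Sum = 26.5875 mg/L·h
k_e = ln2 / t½ = 0.693147 / 2.49 = 0.2784 h^-1
Extrapolated tail: C_last / k_e = 0.94 / 0.2784 = 3.376
AUC_0→∞ = 26.5875 + 3.376 = 29.9635 mg/L·h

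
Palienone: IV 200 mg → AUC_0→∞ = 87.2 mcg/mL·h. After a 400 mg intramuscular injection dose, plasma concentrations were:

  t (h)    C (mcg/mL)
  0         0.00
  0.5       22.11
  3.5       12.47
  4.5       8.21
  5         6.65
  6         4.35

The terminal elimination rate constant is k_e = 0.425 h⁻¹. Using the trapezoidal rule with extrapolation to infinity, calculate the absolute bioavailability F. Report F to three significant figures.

F = 0.500

Trapezoidal AUC_0→6 (intramuscular injection):
  [0→0.5]: (0.00+22.11)/2 × 0.5 = 5.5275
  [0.5→3.5]: (22.11+12.47)/2 × 3 = 51.87
  [3.5→4.5]: (12.47+8.21)/2 × 1 = 10.34
  [4.5→5]: (8.21+6.65)/2 × 0.5 = 3.715
  [5→6]: (6.65+4.35)/2 × 1 = 5.5
  Sum = 76.9525 mcg/mL·h
Tail: C_last/k_e = 4.35/0.425 = 10.235
AUC_0→∞ (intramuscular injection) = 76.9525 + 10.235 = 87.1875 mcg/mL·h
F = (AUC_ev/D_ev)/(AUC_iv/D_iv) = (87.1875/400)/(87.2/200) = 0.21796875/0.436 = 0.4999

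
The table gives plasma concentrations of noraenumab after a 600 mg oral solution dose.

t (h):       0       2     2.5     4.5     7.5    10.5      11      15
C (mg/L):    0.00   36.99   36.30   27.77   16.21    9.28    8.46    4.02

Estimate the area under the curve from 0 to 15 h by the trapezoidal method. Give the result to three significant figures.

AUC = 253 mg/L·h

Trapezoidal AUC_0→15:
  [0→2]: (0.00+36.99)/2 × 2 = 36.99
  [2→2.5]: (36.99+36.30)/2 × 0.5 = 18.3225
  [2.5→4.5]: (36.30+27.77)/2 × 2 = 64.07
  [4.5→7.5]: (27.77+16.21)/2 × 3 = 65.97
  [7.5→10.5]: (16.21+9.28)/2 × 3 = 38.235
  [10.5→11]: (9.28+8.46)/2 × 0.5 = 4.435
  [11→15]: (8.46+4.02)/2 × 4 = 24.96
  Sum = 252.9825 mg/L·h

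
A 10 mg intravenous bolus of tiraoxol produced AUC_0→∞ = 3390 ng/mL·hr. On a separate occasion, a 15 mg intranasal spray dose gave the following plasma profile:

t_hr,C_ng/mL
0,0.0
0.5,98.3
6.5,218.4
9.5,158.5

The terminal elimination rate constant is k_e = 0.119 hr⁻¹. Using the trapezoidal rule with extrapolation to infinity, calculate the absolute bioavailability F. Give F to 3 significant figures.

F = 0.565

Trapezoidal AUC_0→9.5 (intranasal spray):
  [0→0.5]: (0.0+98.3)/2 × 0.5 = 24.575
  [0.5→6.5]: (98.3+218.4)/2 × 6 = 950.1
  [6.5→9.5]: (218.4+158.5)/2 × 3 = 565.35
  Sum = 1540.025 ng/mL·hr
Tail: C_last/k_e = 158.5/0.119 = 1331.933
AUC_0→∞ (intranasal spray) = 1540.025 + 1331.933 = 2871.958 ng/mL·hr
F = (AUC_ev/D_ev)/(AUC_iv/D_iv) = (2871.958/15)/(3390/10) = 191.464/339 = 0.5648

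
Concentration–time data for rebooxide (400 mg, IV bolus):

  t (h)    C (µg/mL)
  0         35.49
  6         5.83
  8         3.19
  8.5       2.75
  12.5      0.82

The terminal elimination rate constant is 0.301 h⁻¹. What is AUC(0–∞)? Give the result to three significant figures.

Trapezoidal AUC_0→12.5:
  [0→6]: (35.49+5.83)/2 × 6 = 123.96
  [6→8]: (5.83+3.19)/2 × 2 = 9.02
  [8→8.5]: (3.19+2.75)/2 × 0.5 = 1.485
  [8.5→12.5]: (2.75+0.82)/2 × 4 = 7.14
  Sum = 141.605 µg/mL·h
Extrapolated tail: C_last / k_e = 0.82 / 0.301 = 2.724
AUC_0→∞ = 141.605 + 2.724 = 144.329 µg/mL·h

AUC = 144 µg/mL·h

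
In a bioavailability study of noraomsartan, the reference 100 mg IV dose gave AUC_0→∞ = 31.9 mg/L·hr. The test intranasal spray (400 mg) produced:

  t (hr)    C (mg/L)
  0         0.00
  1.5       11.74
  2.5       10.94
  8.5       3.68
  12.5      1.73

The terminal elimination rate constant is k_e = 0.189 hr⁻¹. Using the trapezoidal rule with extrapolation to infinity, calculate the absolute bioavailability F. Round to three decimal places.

F = 0.658

Trapezoidal AUC_0→12.5 (intranasal spray):
  [0→1.5]: (0.00+11.74)/2 × 1.5 = 8.805
  [1.5→2.5]: (11.74+10.94)/2 × 1 = 11.34
  [2.5→8.5]: (10.94+3.68)/2 × 6 = 43.86
  [8.5→12.5]: (3.68+1.73)/2 × 4 = 10.82
  Sum = 74.825 mg/L·hr
Tail: C_last/k_e = 1.73/0.189 = 9.153
AUC_0→∞ (intranasal spray) = 74.825 + 9.153 = 83.978 mg/L·hr
F = (AUC_ev/D_ev)/(AUC_iv/D_iv) = (83.978/400)/(31.9/100) = 0.209945/0.319 = 0.6581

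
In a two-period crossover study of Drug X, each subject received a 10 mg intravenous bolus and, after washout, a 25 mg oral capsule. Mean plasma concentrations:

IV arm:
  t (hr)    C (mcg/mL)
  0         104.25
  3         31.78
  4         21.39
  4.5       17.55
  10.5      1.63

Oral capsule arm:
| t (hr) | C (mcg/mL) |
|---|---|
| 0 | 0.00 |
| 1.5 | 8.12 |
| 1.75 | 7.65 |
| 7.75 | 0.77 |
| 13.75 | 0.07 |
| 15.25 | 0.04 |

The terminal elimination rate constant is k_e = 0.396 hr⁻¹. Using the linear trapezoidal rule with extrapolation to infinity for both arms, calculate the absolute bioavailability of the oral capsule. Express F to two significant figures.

Trapezoidal AUC_0→10.5 (IV):
  [0→3]: (104.25+31.78)/2 × 3 = 204.045
  [3→4]: (31.78+21.39)/2 × 1 = 26.585
  [4→4.5]: (21.39+17.55)/2 × 0.5 = 9.735
  [4.5→10.5]: (17.55+1.63)/2 × 6 = 57.54
  Sum = 297.905 mcg/mL·hr
IV tail: 1.63/0.396 = 4.116; AUC_iv,0→∞ = 297.905 + 4.116 = 302.021 mcg/mL·hr
Trapezoidal AUC_0→15.25 (oral capsule):
  [0→1.5]: (0.00+8.12)/2 × 1.5 = 6.09
  [1.5→1.75]: (8.12+7.65)/2 × 0.25 = 1.97125
  [1.75→7.75]: (7.65+0.77)/2 × 6 = 25.26
  [7.75→13.75]: (0.77+0.07)/2 × 6 = 2.52
  [13.75→15.25]: (0.07+0.04)/2 × 1.5 = 0.0825
  Sum = 35.92375 mcg/mL·hr
oral capsule tail: 0.04/0.396 = 0.101; AUC_ev,0→∞ = 35.92375 + 0.101 = 36.02475 mcg/mL·hr
F = (AUC_ev/D_ev)/(AUC_iv/D_iv) = (36.02475/25)/(302.021/10) = 1.44099/30.2021 = 0.0477

F = 0.048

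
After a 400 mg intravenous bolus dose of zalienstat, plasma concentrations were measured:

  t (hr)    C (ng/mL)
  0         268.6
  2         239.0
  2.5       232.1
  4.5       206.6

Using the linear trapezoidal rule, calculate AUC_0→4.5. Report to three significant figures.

AUC = 1060 ng/mL·hr

Trapezoidal AUC_0→4.5:
  [0→2]: (268.6+239.0)/2 × 2 = 507.6
  [2→2.5]: (239.0+232.1)/2 × 0.5 = 117.775
  [2.5→4.5]: (232.1+206.6)/2 × 2 = 438.7
  Sum = 1064.075 ng/mL·hr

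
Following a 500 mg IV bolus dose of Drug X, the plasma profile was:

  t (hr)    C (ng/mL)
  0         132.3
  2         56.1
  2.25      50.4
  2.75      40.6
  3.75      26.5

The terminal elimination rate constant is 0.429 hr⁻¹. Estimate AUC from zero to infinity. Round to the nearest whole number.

Trapezoidal AUC_0→3.75:
  [0→2]: (132.3+56.1)/2 × 2 = 188.4
  [2→2.25]: (56.1+50.4)/2 × 0.25 = 13.3125
  [2.25→2.75]: (50.4+40.6)/2 × 0.5 = 22.75
  [2.75→3.75]: (40.6+26.5)/2 × 1 = 33.55
  Sum = 258.0125 ng/mL·hr
Extrapolated tail: C_last / k_e = 26.5 / 0.429 = 61.772
AUC_0→∞ = 258.0125 + 61.772 = 319.7845 ng/mL·hr

AUC = 320 ng/mL·hr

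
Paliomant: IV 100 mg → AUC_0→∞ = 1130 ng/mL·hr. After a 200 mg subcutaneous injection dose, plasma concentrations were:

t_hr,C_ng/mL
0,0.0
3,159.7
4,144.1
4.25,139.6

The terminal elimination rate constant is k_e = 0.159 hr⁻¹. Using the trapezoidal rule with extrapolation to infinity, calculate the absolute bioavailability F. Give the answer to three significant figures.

Trapezoidal AUC_0→4.25 (subcutaneous injection):
  [0→3]: (0.0+159.7)/2 × 3 = 239.55
  [3→4]: (159.7+144.1)/2 × 1 = 151.9
  [4→4.25]: (144.1+139.6)/2 × 0.25 = 35.4625
  Sum = 426.9125 ng/mL·hr
Tail: C_last/k_e = 139.6/0.159 = 877.987
AUC_0→∞ (subcutaneous injection) = 426.9125 + 877.987 = 1304.8995 ng/mL·hr
F = (AUC_ev/D_ev)/(AUC_iv/D_iv) = (1304.8995/200)/(1130/100) = 6.5244975/11.3 = 0.5774

F = 0.577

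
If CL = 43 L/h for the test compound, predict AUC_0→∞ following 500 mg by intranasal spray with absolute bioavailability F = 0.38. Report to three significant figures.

AUC_0→∞ = F × Dose / CL
        = 0.38 × 500 / 43 = 4.4186 mg/L·h

AUC = 4.42 mg/L·h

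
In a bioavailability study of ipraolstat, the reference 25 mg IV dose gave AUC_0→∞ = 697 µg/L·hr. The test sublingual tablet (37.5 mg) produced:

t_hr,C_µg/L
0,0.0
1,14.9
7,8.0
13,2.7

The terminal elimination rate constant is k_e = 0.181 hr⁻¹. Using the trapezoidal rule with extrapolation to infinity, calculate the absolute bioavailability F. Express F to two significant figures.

Trapezoidal AUC_0→13 (sublingual tablet):
  [0→1]: (0.0+14.9)/2 × 1 = 7.45
  [1→7]: (14.9+8.0)/2 × 6 = 68.7
  [7→13]: (8.0+2.7)/2 × 6 = 32.1
  Sum = 108.25 µg/L·hr
Tail: C_last/k_e = 2.7/0.181 = 14.917
AUC_0→∞ (sublingual tablet) = 108.25 + 14.917 = 123.167 µg/L·hr
F = (AUC_ev/D_ev)/(AUC_iv/D_iv) = (123.167/37.5)/(697/25) = 3.28445/27.88 = 0.1178

F = 0.12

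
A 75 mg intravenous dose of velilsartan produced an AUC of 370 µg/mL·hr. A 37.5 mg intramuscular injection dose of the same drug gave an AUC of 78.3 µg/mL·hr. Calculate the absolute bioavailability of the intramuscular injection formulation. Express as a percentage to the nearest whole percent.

F = 42%

F = (AUC_ev / D_ev) / (AUC_iv / D_iv)
  = (78.3/37.5) / (370/75)
  = 2.088 / 4.93333 = 0.4232
  = 42.32%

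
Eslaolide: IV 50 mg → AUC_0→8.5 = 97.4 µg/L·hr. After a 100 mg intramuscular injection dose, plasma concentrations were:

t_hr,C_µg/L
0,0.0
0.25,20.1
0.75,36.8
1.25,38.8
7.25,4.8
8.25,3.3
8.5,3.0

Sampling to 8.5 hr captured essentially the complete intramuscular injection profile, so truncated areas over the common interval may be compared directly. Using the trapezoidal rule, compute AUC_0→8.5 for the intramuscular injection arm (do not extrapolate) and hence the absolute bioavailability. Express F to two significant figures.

F = 0.88

Trapezoidal AUC_0→8.5 (intramuscular injection):
  [0→0.25]: (0.0+20.1)/2 × 0.25 = 2.5125
  [0.25→0.75]: (20.1+36.8)/2 × 0.5 = 14.225
  [0.75→1.25]: (36.8+38.8)/2 × 0.5 = 18.9
  [1.25→7.25]: (38.8+4.8)/2 × 6 = 130.8
  [7.25→8.25]: (4.8+3.3)/2 × 1 = 4.05
  [8.25→8.5]: (3.3+3.0)/2 × 0.25 = 0.7875
  Sum = 171.275 µg/L·hr
F = (AUC_ev/D_ev)/(AUC_iv/D_iv) = (171.275/100)/(97.4/50) = 1.71275/1.948 = 0.8792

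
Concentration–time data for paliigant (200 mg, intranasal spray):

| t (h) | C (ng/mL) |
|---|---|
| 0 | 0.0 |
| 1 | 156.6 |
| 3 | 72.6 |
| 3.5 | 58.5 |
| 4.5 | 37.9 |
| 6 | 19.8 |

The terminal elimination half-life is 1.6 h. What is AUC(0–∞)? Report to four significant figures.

AUC = 477.5 ng/mL·h

Trapezoidal AUC_0→6:
  [0→1]: (0.0+156.6)/2 × 1 = 78.3
  [1→3]: (156.6+72.6)/2 × 2 = 229.2
  [3→3.5]: (72.6+58.5)/2 × 0.5 = 32.775
  [3.5→4.5]: (58.5+37.9)/2 × 1 = 48.2
  [4.5→6]: (37.9+19.8)/2 × 1.5 = 43.275
  Sum = 431.75 ng/mL·h
k_e = ln2 / t½ = 0.693147 / 1.6 = 0.4332 h^-1
Extrapolated tail: C_last / k_e = 19.8 / 0.4332 = 45.706
AUC_0→∞ = 431.75 + 45.706 = 477.456 ng/mL·h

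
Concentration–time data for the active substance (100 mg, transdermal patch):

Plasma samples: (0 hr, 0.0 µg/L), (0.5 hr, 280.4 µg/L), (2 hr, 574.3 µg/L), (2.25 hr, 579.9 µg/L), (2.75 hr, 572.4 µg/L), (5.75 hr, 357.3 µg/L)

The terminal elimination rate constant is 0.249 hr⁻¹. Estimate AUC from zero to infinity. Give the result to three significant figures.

Trapezoidal AUC_0→5.75:
  [0→0.5]: (0.0+280.4)/2 × 0.5 = 70.1
  [0.5→2]: (280.4+574.3)/2 × 1.5 = 641.025
  [2→2.25]: (574.3+579.9)/2 × 0.25 = 144.275
  [2.25→2.75]: (579.9+572.4)/2 × 0.5 = 288.075
  [2.75→5.75]: (572.4+357.3)/2 × 3 = 1394.55
  Sum = 2538.025 µg/L·hr
Extrapolated tail: C_last / k_e = 357.3 / 0.249 = 1434.940
AUC_0→∞ = 2538.025 + 1434.940 = 3972.965 µg/L·hr

AUC = 3970 µg/L·hr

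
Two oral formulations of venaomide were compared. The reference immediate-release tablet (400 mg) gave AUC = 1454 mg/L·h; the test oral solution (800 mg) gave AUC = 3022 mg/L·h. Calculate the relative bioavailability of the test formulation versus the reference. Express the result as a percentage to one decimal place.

F_rel = (AUC_test/D_test) / (AUC_ref/D_ref)
      = (3022/800) / (1454/400)
      = 3.7775 / 3.635 = 1.0392 = 103.92%

F_rel = 103.9%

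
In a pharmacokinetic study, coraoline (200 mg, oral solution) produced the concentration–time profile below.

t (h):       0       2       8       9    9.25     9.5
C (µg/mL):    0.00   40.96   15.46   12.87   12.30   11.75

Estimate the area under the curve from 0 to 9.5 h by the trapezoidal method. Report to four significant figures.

Trapezoidal AUC_0→9.5:
  [0→2]: (0.00+40.96)/2 × 2 = 40.96
  [2→8]: (40.96+15.46)/2 × 6 = 169.26
  [8→9]: (15.46+12.87)/2 × 1 = 14.165
  [9→9.25]: (12.87+12.30)/2 × 0.25 = 3.14625
  [9.25→9.5]: (12.30+11.75)/2 × 0.25 = 3.00625
  Sum = 230.5375 µg/mL·h

AUC = 230.5 µg/mL·h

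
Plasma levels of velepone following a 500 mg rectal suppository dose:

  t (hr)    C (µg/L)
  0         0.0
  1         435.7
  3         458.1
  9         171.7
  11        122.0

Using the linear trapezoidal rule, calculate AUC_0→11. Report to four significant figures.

AUC = 3295 µg/L·hr

Trapezoidal AUC_0→11:
  [0→1]: (0.0+435.7)/2 × 1 = 217.85
  [1→3]: (435.7+458.1)/2 × 2 = 893.8
  [3→9]: (458.1+171.7)/2 × 6 = 1889.4
  [9→11]: (171.7+122.0)/2 × 2 = 293.7
  Sum = 3294.75 µg/L·hr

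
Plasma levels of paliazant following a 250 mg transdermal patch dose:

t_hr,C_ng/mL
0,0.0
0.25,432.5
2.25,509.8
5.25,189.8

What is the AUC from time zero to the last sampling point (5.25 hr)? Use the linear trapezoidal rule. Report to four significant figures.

AUC = 2046 ng/mL·hr

Trapezoidal AUC_0→5.25:
  [0→0.25]: (0.0+432.5)/2 × 0.25 = 54.0625
  [0.25→2.25]: (432.5+509.8)/2 × 2 = 942.3
  [2.25→5.25]: (509.8+189.8)/2 × 3 = 1049.4
  Sum = 2045.7625 ng/mL·hr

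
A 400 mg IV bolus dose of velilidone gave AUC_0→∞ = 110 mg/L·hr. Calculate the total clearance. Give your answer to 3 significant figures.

CL = Dose_iv / AUC_0→∞
   = 400 / 110 = 3.63636 L/hr

CL = 3.64 L/hr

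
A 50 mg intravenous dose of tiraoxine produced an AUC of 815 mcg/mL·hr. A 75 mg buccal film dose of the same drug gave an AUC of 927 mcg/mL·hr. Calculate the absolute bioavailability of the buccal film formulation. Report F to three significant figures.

F = (AUC_ev / D_ev) / (AUC_iv / D_iv)
  = (927/75) / (815/50)
  = 12.36 / 16.3 = 0.7583

F = 0.758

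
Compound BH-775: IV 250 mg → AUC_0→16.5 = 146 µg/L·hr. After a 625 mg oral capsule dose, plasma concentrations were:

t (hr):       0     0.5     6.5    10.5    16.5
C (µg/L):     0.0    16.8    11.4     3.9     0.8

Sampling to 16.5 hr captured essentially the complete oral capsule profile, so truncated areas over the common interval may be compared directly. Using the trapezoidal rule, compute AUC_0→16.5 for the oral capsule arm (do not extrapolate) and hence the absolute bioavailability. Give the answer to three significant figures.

Trapezoidal AUC_0→16.5 (oral capsule):
  [0→0.5]: (0.0+16.8)/2 × 0.5 = 4.2
  [0.5→6.5]: (16.8+11.4)/2 × 6 = 84.6
  [6.5→10.5]: (11.4+3.9)/2 × 4 = 30.6
  [10.5→16.5]: (3.9+0.8)/2 × 6 = 14.1
  Sum = 133.5 µg/L·hr
F = (AUC_ev/D_ev)/(AUC_iv/D_iv) = (133.5/625)/(146/250) = 0.2136/0.584 = 0.3658

F = 0.366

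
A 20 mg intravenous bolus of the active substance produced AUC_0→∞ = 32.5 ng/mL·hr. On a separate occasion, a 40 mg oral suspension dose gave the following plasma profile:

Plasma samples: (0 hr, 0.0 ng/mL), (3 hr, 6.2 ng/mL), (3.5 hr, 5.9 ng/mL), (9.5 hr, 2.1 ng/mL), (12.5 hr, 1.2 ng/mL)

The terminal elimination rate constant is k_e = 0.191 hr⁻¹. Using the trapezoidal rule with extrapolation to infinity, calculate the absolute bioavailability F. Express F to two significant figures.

Trapezoidal AUC_0→12.5 (oral suspension):
  [0→3]: (0.0+6.2)/2 × 3 = 9.3
  [3→3.5]: (6.2+5.9)/2 × 0.5 = 3.025
  [3.5→9.5]: (5.9+2.1)/2 × 6 = 24.0
  [9.5→12.5]: (2.1+1.2)/2 × 3 = 4.95
  Sum = 41.275 ng/mL·hr
Tail: C_last/k_e = 1.2/0.191 = 6.283
AUC_0→∞ (oral suspension) = 41.275 + 6.283 = 47.558 ng/mL·hr
F = (AUC_ev/D_ev)/(AUC_iv/D_iv) = (47.558/40)/(32.5/20) = 1.18895/1.625 = 0.7317

F = 0.73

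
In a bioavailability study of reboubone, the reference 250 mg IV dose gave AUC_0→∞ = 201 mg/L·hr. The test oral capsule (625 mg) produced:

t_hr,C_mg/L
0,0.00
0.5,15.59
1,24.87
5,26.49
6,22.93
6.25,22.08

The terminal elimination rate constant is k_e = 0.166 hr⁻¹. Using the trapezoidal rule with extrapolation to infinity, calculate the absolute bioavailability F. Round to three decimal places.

Trapezoidal AUC_0→6.25 (oral capsule):
  [0→0.5]: (0.00+15.59)/2 × 0.5 = 3.8975
  [0.5→1]: (15.59+24.87)/2 × 0.5 = 10.115
  [1→5]: (24.87+26.49)/2 × 4 = 102.72
  [5→6]: (26.49+22.93)/2 × 1 = 24.71
  [6→6.25]: (22.93+22.08)/2 × 0.25 = 5.62625
  Sum = 147.06875 mg/L·hr
Tail: C_last/k_e = 22.08/0.166 = 133.012
AUC_0→∞ (oral capsule) = 147.06875 + 133.012 = 280.08075 mg/L·hr
F = (AUC_ev/D_ev)/(AUC_iv/D_iv) = (280.08075/625)/(201/250) = 0.4481292/0.804 = 0.5574

F = 0.557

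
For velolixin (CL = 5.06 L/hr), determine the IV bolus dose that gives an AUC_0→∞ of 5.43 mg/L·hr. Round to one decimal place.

Dose_iv = CL × AUC_0→∞
     = 5.06 × 5.43 = 27.4758 mg

Dose = 27.5 mg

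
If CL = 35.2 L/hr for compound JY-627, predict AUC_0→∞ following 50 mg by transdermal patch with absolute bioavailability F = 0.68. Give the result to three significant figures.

AUC_0→∞ = F × Dose / CL
        = 0.68 × 50 / 35.2 = 0.965909 mg/L·hr

AUC = 0.966 mg/L·hr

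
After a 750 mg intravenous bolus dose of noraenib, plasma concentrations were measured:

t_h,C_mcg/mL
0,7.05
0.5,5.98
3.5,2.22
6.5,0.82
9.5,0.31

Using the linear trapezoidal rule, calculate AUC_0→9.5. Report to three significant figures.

Trapezoidal AUC_0→9.5:
  [0→0.5]: (7.05+5.98)/2 × 0.5 = 3.2575
  [0.5→3.5]: (5.98+2.22)/2 × 3 = 12.3
  [3.5→6.5]: (2.22+0.82)/2 × 3 = 4.56
  [6.5→9.5]: (0.82+0.31)/2 × 3 = 1.695
  Sum = 21.8125 mcg/mL·h

AUC = 21.8 mcg/mL·h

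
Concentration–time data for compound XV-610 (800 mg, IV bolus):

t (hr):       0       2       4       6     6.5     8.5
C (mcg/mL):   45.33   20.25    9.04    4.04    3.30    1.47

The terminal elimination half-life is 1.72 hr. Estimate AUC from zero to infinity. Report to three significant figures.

Trapezoidal AUC_0→8.5:
  [0→2]: (45.33+20.25)/2 × 2 = 65.58
  [2→4]: (20.25+9.04)/2 × 2 = 29.29
  [4→6]: (9.04+4.04)/2 × 2 = 13.08
  [6→6.5]: (4.04+3.30)/2 × 0.5 = 1.835
  [6.5→8.5]: (3.30+1.47)/2 × 2 = 4.77
  Sum = 114.555 mcg/mL·hr
k_e = ln2 / t½ = 0.693147 / 1.72 = 0.4030 hr^-1
Extrapolated tail: C_last / k_e = 1.47 / 0.403 = 3.648
AUC_0→∞ = 114.555 + 3.648 = 118.203 mcg/mL·hr

AUC = 118 mcg/mL·hr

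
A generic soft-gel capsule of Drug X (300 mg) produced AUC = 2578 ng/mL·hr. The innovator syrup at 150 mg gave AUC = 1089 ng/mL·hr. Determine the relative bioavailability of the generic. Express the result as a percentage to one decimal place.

F_rel = 118.4%

F_rel = (AUC_test/D_test) / (AUC_ref/D_ref)
      = (2578/300) / (1089/150)
      = 8.59333 / 7.26 = 1.1837 = 118.37%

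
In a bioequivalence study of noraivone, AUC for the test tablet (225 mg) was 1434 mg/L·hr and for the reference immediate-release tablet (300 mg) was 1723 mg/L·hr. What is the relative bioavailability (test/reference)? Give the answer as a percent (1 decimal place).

F_rel = 111.0%

F_rel = (AUC_test/D_test) / (AUC_ref/D_ref)
      = (1434/225) / (1723/300)
      = 6.37333 / 5.74333 = 1.1097 = 110.97%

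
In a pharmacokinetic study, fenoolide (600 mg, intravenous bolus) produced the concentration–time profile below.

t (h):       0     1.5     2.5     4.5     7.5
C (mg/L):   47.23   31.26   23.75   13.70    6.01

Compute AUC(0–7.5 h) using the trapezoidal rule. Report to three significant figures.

AUC = 153 mg/L·h

Trapezoidal AUC_0→7.5:
  [0→1.5]: (47.23+31.26)/2 × 1.5 = 58.8675
  [1.5→2.5]: (31.26+23.75)/2 × 1 = 27.505
  [2.5→4.5]: (23.75+13.70)/2 × 2 = 37.45
  [4.5→7.5]: (13.70+6.01)/2 × 3 = 29.565
  Sum = 153.3875 mg/L·h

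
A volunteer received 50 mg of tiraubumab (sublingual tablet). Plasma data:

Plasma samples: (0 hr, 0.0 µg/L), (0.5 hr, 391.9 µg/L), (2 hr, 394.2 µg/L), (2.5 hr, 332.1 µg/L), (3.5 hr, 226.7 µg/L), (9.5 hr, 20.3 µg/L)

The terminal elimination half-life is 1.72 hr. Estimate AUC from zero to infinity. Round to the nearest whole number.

Trapezoidal AUC_0→9.5:
  [0→0.5]: (0.0+391.9)/2 × 0.5 = 97.975
  [0.5→2]: (391.9+394.2)/2 × 1.5 = 589.575
  [2→2.5]: (394.2+332.1)/2 × 0.5 = 181.575
  [2.5→3.5]: (332.1+226.7)/2 × 1 = 279.4
  [3.5→9.5]: (226.7+20.3)/2 × 6 = 741.0
  Sum = 1889.525 µg/L·hr
k_e = ln2 / t½ = 0.693147 / 1.72 = 0.4030 hr^-1
Extrapolated tail: C_last / k_e = 20.3 / 0.403 = 50.372
AUC_0→∞ = 1889.525 + 50.372 = 1939.897 µg/L·hr

AUC = 1940 µg/L·hr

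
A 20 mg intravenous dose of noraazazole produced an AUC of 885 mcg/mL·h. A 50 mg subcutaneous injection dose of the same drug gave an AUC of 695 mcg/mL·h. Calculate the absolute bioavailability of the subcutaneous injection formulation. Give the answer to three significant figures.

F = 0.314

F = (AUC_ev / D_ev) / (AUC_iv / D_iv)
  = (695/50) / (885/20)
  = 13.9 / 44.25 = 0.3141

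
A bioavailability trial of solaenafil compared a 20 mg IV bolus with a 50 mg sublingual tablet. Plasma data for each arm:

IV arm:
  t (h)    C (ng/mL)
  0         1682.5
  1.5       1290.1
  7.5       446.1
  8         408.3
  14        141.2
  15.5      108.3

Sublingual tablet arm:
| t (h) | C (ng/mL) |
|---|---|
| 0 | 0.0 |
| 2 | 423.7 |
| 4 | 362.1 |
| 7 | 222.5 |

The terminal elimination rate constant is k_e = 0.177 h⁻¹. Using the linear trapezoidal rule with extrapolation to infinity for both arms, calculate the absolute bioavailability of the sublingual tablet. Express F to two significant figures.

F = 0.13

Trapezoidal AUC_0→15.5 (IV):
  [0→1.5]: (1682.5+1290.1)/2 × 1.5 = 2229.45
  [1.5→7.5]: (1290.1+446.1)/2 × 6 = 5208.6
  [7.5→8]: (446.1+408.3)/2 × 0.5 = 213.6
  [8→14]: (408.3+141.2)/2 × 6 = 1648.5
  [14→15.5]: (141.2+108.3)/2 × 1.5 = 187.125
  Sum = 9487.275 ng/mL·h
IV tail: 108.3/0.177 = 611.864; AUC_iv,0→∞ = 9487.275 + 611.864 = 10099.139 ng/mL·h
Trapezoidal AUC_0→7 (sublingual tablet):
  [0→2]: (0.0+423.7)/2 × 2 = 423.7
  [2→4]: (423.7+362.1)/2 × 2 = 785.8
  [4→7]: (362.1+222.5)/2 × 3 = 876.9
  Sum = 2086.4 ng/mL·h
sublingual tablet tail: 222.5/0.177 = 1257.062; AUC_ev,0→∞ = 2086.4 + 1257.062 = 3343.462 ng/mL·h
F = (AUC_ev/D_ev)/(AUC_iv/D_iv) = (3343.462/50)/(10099.139/20) = 66.86924/504.95695 = 0.1324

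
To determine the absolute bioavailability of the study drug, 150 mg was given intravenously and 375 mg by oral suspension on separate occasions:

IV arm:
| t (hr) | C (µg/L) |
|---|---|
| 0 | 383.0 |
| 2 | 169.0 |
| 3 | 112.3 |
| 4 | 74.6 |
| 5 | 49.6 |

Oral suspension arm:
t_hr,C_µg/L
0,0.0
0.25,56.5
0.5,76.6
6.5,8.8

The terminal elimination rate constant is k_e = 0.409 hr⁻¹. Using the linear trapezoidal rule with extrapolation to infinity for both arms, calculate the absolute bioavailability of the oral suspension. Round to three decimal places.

Trapezoidal AUC_0→5 (IV):
  [0→2]: (383.0+169.0)/2 × 2 = 552.0
  [2→3]: (169.0+112.3)/2 × 1 = 140.65
  [3→4]: (112.3+74.6)/2 × 1 = 93.45
  [4→5]: (74.6+49.6)/2 × 1 = 62.1
  Sum = 848.2 µg/L·hr
IV tail: 49.6/0.409 = 121.271; AUC_iv,0→∞ = 848.2 + 121.271 = 969.471 µg/L·hr
Trapezoidal AUC_0→6.5 (oral suspension):
  [0→0.25]: (0.0+56.5)/2 × 0.25 = 7.0625
  [0.25→0.5]: (56.5+76.6)/2 × 0.25 = 16.6375
  [0.5→6.5]: (76.6+8.8)/2 × 6 = 256.2
  Sum = 279.9 µg/L·hr
oral suspension tail: 8.8/0.409 = 21.516; AUC_ev,0→∞ = 279.9 + 21.516 = 301.416 µg/L·hr
F = (AUC_ev/D_ev)/(AUC_iv/D_iv) = (301.416/375)/(969.471/150) = 0.803776/6.46314 = 0.1244

F = 0.124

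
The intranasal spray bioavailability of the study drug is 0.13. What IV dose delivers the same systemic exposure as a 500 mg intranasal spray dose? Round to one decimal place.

Systemic exposure from an extravascular dose = F × D_ev, so the equivalent IV dose is F × D_ev.
D_iv = F × D_ev = 0.13 × 500 = 65 mg

D_iv = 65.0 mg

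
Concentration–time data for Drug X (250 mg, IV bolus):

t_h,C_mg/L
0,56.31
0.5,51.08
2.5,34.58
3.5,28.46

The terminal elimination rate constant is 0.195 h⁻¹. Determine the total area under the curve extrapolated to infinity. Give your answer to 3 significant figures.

Trapezoidal AUC_0→3.5:
  [0→0.5]: (56.31+51.08)/2 × 0.5 = 26.8475
  [0.5→2.5]: (51.08+34.58)/2 × 2 = 85.66
  [2.5→3.5]: (34.58+28.46)/2 × 1 = 31.52
  Sum = 144.0275 mg/L·h
Extrapolated tail: C_last / k_e = 28.46 / 0.195 = 145.949
AUC_0→∞ = 144.0275 + 145.949 = 289.9765 mg/L·h

AUC = 290 mg/L·h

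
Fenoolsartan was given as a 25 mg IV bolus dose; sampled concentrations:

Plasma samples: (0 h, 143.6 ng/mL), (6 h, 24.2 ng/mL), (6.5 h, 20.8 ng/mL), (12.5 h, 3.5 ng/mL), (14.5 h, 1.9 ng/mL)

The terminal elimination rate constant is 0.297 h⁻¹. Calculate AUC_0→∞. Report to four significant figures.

AUC = 599.3 ng/mL·h

Trapezoidal AUC_0→14.5:
  [0→6]: (143.6+24.2)/2 × 6 = 503.4
  [6→6.5]: (24.2+20.8)/2 × 0.5 = 11.25
  [6.5→12.5]: (20.8+3.5)/2 × 6 = 72.9
  [12.5→14.5]: (3.5+1.9)/2 × 2 = 5.4
  Sum = 592.95 ng/mL·h
Extrapolated tail: C_last / k_e = 1.9 / 0.297 = 6.397
AUC_0→∞ = 592.95 + 6.397 = 599.347 ng/mL·h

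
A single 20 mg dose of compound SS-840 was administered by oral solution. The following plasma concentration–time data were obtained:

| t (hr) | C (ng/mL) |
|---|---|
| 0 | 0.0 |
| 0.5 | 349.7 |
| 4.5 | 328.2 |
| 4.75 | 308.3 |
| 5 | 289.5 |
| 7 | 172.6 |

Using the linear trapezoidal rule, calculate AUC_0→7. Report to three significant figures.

Trapezoidal AUC_0→7:
  [0→0.5]: (0.0+349.7)/2 × 0.5 = 87.425
  [0.5→4.5]: (349.7+328.2)/2 × 4 = 1355.8
  [4.5→4.75]: (328.2+308.3)/2 × 0.25 = 79.5625
  [4.75→5]: (308.3+289.5)/2 × 0.25 = 74.725
  [5→7]: (289.5+172.6)/2 × 2 = 462.1
  Sum = 2059.6125 ng/mL·hr

AUC = 2060 ng/mL·hr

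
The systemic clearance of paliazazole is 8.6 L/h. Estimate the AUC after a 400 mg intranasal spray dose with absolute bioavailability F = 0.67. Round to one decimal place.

AUC = 31.2 mg/L·h

AUC_0→∞ = F × Dose / CL
        = 0.67 × 400 / 8.6 = 31.1628 mg/L·h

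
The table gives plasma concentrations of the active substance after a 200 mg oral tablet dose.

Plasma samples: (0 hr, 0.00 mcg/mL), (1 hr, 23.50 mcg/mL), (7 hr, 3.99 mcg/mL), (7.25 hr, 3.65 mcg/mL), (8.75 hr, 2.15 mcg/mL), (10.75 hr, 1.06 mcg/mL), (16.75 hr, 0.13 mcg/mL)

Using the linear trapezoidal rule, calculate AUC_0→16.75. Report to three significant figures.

AUC = 106 mcg/mL·hr

Trapezoidal AUC_0→16.75:
  [0→1]: (0.00+23.50)/2 × 1 = 11.75
  [1→7]: (23.50+3.99)/2 × 6 = 82.47
  [7→7.25]: (3.99+3.65)/2 × 0.25 = 0.955
  [7.25→8.75]: (3.65+2.15)/2 × 1.5 = 4.35
  [8.75→10.75]: (2.15+1.06)/2 × 2 = 3.21
  [10.75→16.75]: (1.06+0.13)/2 × 6 = 3.57
  Sum = 106.305 mcg/mL·hr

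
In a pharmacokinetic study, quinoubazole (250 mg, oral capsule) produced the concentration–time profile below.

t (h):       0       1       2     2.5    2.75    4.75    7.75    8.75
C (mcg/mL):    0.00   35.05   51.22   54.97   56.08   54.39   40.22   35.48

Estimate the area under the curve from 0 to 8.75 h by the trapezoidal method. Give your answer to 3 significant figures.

Trapezoidal AUC_0→8.75:
  [0→1]: (0.00+35.05)/2 × 1 = 17.525
  [1→2]: (35.05+51.22)/2 × 1 = 43.135
  [2→2.5]: (51.22+54.97)/2 × 0.5 = 26.5475
  [2.5→2.75]: (54.97+56.08)/2 × 0.25 = 13.88125
  [2.75→4.75]: (56.08+54.39)/2 × 2 = 110.47
  [4.75→7.75]: (54.39+40.22)/2 × 3 = 141.915
  [7.75→8.75]: (40.22+35.48)/2 × 1 = 37.85
  Sum = 391.32375 mcg/mL·h

AUC = 391 mcg/mL·h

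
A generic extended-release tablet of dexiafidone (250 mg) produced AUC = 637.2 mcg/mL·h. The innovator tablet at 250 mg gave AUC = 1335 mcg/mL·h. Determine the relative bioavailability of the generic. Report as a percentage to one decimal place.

F_rel = (AUC_test/D_test) / (AUC_ref/D_ref)
      = (637.2/250) / (1335/250)
      = 2.5488 / 5.34 = 0.4773 = 47.73%

F_rel = 47.7%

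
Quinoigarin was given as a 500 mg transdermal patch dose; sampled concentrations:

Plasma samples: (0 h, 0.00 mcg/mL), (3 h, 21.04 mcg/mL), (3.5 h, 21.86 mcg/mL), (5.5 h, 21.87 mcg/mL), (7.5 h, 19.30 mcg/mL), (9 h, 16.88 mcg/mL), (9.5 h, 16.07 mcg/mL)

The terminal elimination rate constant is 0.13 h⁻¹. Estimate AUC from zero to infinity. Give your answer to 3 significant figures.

AUC = 286 mcg/mL·h

Trapezoidal AUC_0→9.5:
  [0→3]: (0.00+21.04)/2 × 3 = 31.56
  [3→3.5]: (21.04+21.86)/2 × 0.5 = 10.725
  [3.5→5.5]: (21.86+21.87)/2 × 2 = 43.73
  [5.5→7.5]: (21.87+19.30)/2 × 2 = 41.17
  [7.5→9]: (19.30+16.88)/2 × 1.5 = 27.135
  [9→9.5]: (16.88+16.07)/2 × 0.5 = 8.2375
  Sum = 162.5575 mcg/mL·h
Extrapolated tail: C_last / k_e = 16.07 / 0.13 = 123.615
AUC_0→∞ = 162.5575 + 123.615 = 286.1725 mcg/mL·h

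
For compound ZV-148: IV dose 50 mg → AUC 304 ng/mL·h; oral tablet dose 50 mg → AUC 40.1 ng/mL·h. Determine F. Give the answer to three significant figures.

F = 0.132

F = (AUC_ev / D_ev) / (AUC_iv / D_iv)
  = (40.1/50) / (304/50)
  = 0.802 / 6.08 = 0.1319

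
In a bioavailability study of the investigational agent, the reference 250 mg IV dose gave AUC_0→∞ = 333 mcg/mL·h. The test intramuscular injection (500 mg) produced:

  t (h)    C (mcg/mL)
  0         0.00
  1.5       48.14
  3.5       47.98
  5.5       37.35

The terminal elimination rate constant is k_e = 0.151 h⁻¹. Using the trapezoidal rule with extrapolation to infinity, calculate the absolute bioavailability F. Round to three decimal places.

F = 0.698

Trapezoidal AUC_0→5.5 (intramuscular injection):
  [0→1.5]: (0.00+48.14)/2 × 1.5 = 36.105
  [1.5→3.5]: (48.14+47.98)/2 × 2 = 96.12
  [3.5→5.5]: (47.98+37.35)/2 × 2 = 85.33
  Sum = 217.555 mcg/mL·h
Tail: C_last/k_e = 37.35/0.151 = 247.351
AUC_0→∞ (intramuscular injection) = 217.555 + 247.351 = 464.906 mcg/mL·h
F = (AUC_ev/D_ev)/(AUC_iv/D_iv) = (464.906/500)/(333/250) = 0.929812/1.332 = 0.6981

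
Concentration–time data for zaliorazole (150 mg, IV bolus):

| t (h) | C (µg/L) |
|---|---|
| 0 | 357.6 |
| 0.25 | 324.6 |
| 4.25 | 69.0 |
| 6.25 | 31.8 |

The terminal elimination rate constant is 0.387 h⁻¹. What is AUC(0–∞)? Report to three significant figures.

Trapezoidal AUC_0→6.25:
  [0→0.25]: (357.6+324.6)/2 × 0.25 = 85.275
  [0.25→4.25]: (324.6+69.0)/2 × 4 = 787.2
  [4.25→6.25]: (69.0+31.8)/2 × 2 = 100.8
  Sum = 973.275 µg/L·h
Extrapolated tail: C_last / k_e = 31.8 / 0.387 = 82.171
AUC_0→∞ = 973.275 + 82.171 = 1055.446 µg/L·h

AUC = 1060 µg/L·h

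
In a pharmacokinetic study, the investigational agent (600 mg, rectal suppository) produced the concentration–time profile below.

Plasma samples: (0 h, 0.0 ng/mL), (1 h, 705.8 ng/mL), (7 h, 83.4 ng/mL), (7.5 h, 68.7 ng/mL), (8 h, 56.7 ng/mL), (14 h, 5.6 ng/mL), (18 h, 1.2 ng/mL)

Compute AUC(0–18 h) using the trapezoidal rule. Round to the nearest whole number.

AUC = 2990 ng/mL·h

Trapezoidal AUC_0→18:
  [0→1]: (0.0+705.8)/2 × 1 = 352.9
  [1→7]: (705.8+83.4)/2 × 6 = 2367.6
  [7→7.5]: (83.4+68.7)/2 × 0.5 = 38.025
  [7.5→8]: (68.7+56.7)/2 × 0.5 = 31.35
  [8→14]: (56.7+5.6)/2 × 6 = 186.9
  [14→18]: (5.6+1.2)/2 × 4 = 13.6
  Sum = 2990.375 ng/mL·h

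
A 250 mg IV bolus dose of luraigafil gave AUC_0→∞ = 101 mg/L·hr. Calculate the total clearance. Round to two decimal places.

CL = 2.48 L/hr

CL = Dose_iv / AUC_0→∞
   = 250 / 101 = 2.47525 L/hr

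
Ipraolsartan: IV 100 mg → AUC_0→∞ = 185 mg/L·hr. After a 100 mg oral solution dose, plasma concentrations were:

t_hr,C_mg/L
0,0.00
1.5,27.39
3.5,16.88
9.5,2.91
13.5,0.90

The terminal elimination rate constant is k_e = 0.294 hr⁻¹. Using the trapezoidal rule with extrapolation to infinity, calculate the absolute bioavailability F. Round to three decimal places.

Trapezoidal AUC_0→13.5 (oral solution):
  [0→1.5]: (0.00+27.39)/2 × 1.5 = 20.5425
  [1.5→3.5]: (27.39+16.88)/2 × 2 = 44.27
  [3.5→9.5]: (16.88+2.91)/2 × 6 = 59.37
  [9.5→13.5]: (2.91+0.90)/2 × 4 = 7.62
  Sum = 131.8025 mg/L·hr
Tail: C_last/k_e = 0.90/0.294 = 3.061
AUC_0→∞ (oral solution) = 131.8025 + 3.061 = 134.8635 mg/L·hr
F = (AUC_ev/D_ev)/(AUC_iv/D_iv) = (134.8635/100)/(185/100) = 1.348635/1.85 = 0.7290

F = 0.729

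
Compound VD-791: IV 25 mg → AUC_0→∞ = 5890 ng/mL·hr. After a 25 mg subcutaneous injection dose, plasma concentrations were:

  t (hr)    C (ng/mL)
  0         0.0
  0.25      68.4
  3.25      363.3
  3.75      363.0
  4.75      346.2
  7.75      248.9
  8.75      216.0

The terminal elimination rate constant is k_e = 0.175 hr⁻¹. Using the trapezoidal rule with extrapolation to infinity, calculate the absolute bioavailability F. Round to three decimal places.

F = 0.603

Trapezoidal AUC_0→8.75 (subcutaneous injection):
  [0→0.25]: (0.0+68.4)/2 × 0.25 = 8.55
  [0.25→3.25]: (68.4+363.3)/2 × 3 = 647.55
  [3.25→3.75]: (363.3+363.0)/2 × 0.5 = 181.575
  [3.75→4.75]: (363.0+346.2)/2 × 1 = 354.6
  [4.75→7.75]: (346.2+248.9)/2 × 3 = 892.65
  [7.75→8.75]: (248.9+216.0)/2 × 1 = 232.45
  Sum = 2317.375 ng/mL·hr
Tail: C_last/k_e = 216.0/0.175 = 1234.286
AUC_0→∞ (subcutaneous injection) = 2317.375 + 1234.286 = 3551.661 ng/mL·hr
F = (AUC_ev/D_ev)/(AUC_iv/D_iv) = (3551.661/25)/(5890/25) = 142.06644/235.6 = 0.6030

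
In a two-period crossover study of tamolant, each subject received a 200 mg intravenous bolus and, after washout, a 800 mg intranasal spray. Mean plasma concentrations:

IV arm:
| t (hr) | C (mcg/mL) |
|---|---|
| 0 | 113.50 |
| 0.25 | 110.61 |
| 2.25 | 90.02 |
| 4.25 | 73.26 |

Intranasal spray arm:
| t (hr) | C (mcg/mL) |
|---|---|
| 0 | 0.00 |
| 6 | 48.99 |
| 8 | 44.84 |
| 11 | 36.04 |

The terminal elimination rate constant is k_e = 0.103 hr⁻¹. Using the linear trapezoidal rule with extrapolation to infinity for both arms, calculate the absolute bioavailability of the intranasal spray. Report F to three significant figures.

F = 0.161

Trapezoidal AUC_0→4.25 (IV):
  [0→0.25]: (113.50+110.61)/2 × 0.25 = 28.01375
  [0.25→2.25]: (110.61+90.02)/2 × 2 = 200.63
  [2.25→4.25]: (90.02+73.26)/2 × 2 = 163.28
  Sum = 391.92375 mcg/mL·hr
IV tail: 73.26/0.103 = 711.262; AUC_iv,0→∞ = 391.92375 + 711.262 = 1103.18575 mcg/mL·hr
Trapezoidal AUC_0→11 (intranasal spray):
  [0→6]: (0.00+48.99)/2 × 6 = 146.97
  [6→8]: (48.99+44.84)/2 × 2 = 93.83
  [8→11]: (44.84+36.04)/2 × 3 = 121.32
  Sum = 362.12 mcg/mL·hr
intranasal spray tail: 36.04/0.103 = 349.903; AUC_ev,0→∞ = 362.12 + 349.903 = 712.023 mcg/mL·hr
F = (AUC_ev/D_ev)/(AUC_iv/D_iv) = (712.023/800)/(1103.18575/200) = 0.89002875/5.51593 = 0.1614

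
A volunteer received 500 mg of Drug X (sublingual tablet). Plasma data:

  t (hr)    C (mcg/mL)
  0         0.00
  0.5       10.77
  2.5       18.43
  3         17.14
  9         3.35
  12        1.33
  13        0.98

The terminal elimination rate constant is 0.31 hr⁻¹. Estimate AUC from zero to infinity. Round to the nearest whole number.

Trapezoidal AUC_0→13:
  [0→0.5]: (0.00+10.77)/2 × 0.5 = 2.6925
  [0.5→2.5]: (10.77+18.43)/2 × 2 = 29.2
  [2.5→3]: (18.43+17.14)/2 × 0.5 = 8.8925
  [3→9]: (17.14+3.35)/2 × 6 = 61.47
  [9→12]: (3.35+1.33)/2 × 3 = 7.02
  [12→13]: (1.33+0.98)/2 × 1 = 1.155
  Sum = 110.43 mcg/mL·hr
Extrapolated tail: C_last / k_e = 0.98 / 0.31 = 3.161
AUC_0→∞ = 110.43 + 3.161 = 113.591 mcg/mL·hr

AUC = 114 mcg/mL·hr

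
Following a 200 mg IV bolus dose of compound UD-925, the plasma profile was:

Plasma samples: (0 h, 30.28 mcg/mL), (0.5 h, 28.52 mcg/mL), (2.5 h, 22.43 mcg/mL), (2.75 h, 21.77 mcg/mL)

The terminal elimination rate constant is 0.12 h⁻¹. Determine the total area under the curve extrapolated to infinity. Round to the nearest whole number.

Trapezoidal AUC_0→2.75:
  [0→0.5]: (30.28+28.52)/2 × 0.5 = 14.7
  [0.5→2.5]: (28.52+22.43)/2 × 2 = 50.95
  [2.5→2.75]: (22.43+21.77)/2 × 0.25 = 5.525
  Sum = 71.175 mcg/mL·h
Extrapolated tail: C_last / k_e = 21.77 / 0.12 = 181.417
AUC_0→∞ = 71.175 + 181.417 = 252.592 mcg/mL·h

AUC = 253 mcg/mL·h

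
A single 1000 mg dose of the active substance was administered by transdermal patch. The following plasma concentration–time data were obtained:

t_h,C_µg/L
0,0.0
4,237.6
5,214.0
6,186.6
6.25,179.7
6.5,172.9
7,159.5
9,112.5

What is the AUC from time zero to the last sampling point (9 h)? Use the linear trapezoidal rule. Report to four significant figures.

AUC = 1346 µg/L·h

Trapezoidal AUC_0→9:
  [0→4]: (0.0+237.6)/2 × 4 = 475.2
  [4→5]: (237.6+214.0)/2 × 1 = 225.8
  [5→6]: (214.0+186.6)/2 × 1 = 200.3
  [6→6.25]: (186.6+179.7)/2 × 0.25 = 45.7875
  [6.25→6.5]: (179.7+172.9)/2 × 0.25 = 44.075
  [6.5→7]: (172.9+159.5)/2 × 0.5 = 83.1
  [7→9]: (159.5+112.5)/2 × 2 = 272.0
  Sum = 1346.2625 µg/L·h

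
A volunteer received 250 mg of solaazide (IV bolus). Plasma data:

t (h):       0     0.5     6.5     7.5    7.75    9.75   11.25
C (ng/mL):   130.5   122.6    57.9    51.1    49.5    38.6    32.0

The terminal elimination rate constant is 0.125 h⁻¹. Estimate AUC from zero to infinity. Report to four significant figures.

Trapezoidal AUC_0→11.25:
  [0→0.5]: (130.5+122.6)/2 × 0.5 = 63.275
  [0.5→6.5]: (122.6+57.9)/2 × 6 = 541.5
  [6.5→7.5]: (57.9+51.1)/2 × 1 = 54.5
  [7.5→7.75]: (51.1+49.5)/2 × 0.25 = 12.575
  [7.75→9.75]: (49.5+38.6)/2 × 2 = 88.1
  [9.75→11.25]: (38.6+32.0)/2 × 1.5 = 52.95
  Sum = 812.9 ng/mL·h
Extrapolated tail: C_last / k_e = 32.0 / 0.125 = 256.000
AUC_0→∞ = 812.9 + 256.000 = 1068.9 ng/mL·h

AUC = 1069 ng/mL·h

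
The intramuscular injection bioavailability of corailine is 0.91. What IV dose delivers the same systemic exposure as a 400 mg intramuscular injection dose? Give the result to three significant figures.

D_iv = 364 mg

Systemic exposure from an extravascular dose = F × D_ev, so the equivalent IV dose is F × D_ev.
D_iv = F × D_ev = 0.91 × 400 = 364 mg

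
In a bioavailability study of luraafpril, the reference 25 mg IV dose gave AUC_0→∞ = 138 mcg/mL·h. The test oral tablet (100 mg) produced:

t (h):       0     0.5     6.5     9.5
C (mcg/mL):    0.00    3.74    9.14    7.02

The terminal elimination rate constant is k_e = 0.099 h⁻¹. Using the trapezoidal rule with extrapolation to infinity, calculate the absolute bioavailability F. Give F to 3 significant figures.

Trapezoidal AUC_0→9.5 (oral tablet):
  [0→0.5]: (0.00+3.74)/2 × 0.5 = 0.935
  [0.5→6.5]: (3.74+9.14)/2 × 6 = 38.64
  [6.5→9.5]: (9.14+7.02)/2 × 3 = 24.24
  Sum = 63.815 mcg/mL·h
Tail: C_last/k_e = 7.02/0.099 = 70.909
AUC_0→∞ (oral tablet) = 63.815 + 70.909 = 134.724 mcg/mL·h
F = (AUC_ev/D_ev)/(AUC_iv/D_iv) = (134.724/100)/(138/25) = 1.34724/5.52 = 0.2441

F = 0.244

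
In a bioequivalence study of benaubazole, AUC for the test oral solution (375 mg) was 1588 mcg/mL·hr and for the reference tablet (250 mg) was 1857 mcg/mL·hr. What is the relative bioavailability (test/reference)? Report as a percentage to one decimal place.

F_rel = 57.0%

F_rel = (AUC_test/D_test) / (AUC_ref/D_ref)
      = (1588/375) / (1857/250)
      = 4.23467 / 7.428 = 0.5701 = 57.01%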